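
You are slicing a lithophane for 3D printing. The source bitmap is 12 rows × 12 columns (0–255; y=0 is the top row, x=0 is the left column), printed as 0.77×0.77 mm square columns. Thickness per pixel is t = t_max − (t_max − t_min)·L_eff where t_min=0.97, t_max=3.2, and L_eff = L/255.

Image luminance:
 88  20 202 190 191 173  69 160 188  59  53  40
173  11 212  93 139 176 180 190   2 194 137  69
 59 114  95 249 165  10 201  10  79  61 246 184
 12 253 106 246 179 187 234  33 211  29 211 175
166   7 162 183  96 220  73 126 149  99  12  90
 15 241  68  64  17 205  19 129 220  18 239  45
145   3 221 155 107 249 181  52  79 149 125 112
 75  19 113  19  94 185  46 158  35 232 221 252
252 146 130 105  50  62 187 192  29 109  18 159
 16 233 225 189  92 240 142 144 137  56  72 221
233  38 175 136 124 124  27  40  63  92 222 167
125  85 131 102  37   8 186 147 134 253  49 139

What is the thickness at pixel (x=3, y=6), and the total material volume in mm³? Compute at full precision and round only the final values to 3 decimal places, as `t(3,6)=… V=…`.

span = t_max - t_min = 3.2 - 0.97 = 2.230
L(3,6) = 155, L_eff = 155/255 = 0.607843
t(3,6) = 3.2 - 2.230·0.607843 = 1.845
Σt over all 12·12 pixels = 7716107/25500 ≈ 302.5924314
V = pitch²·Σt = 0.77²·7716107/25500 = 179.407

t(3,6)=1.845 V=179.407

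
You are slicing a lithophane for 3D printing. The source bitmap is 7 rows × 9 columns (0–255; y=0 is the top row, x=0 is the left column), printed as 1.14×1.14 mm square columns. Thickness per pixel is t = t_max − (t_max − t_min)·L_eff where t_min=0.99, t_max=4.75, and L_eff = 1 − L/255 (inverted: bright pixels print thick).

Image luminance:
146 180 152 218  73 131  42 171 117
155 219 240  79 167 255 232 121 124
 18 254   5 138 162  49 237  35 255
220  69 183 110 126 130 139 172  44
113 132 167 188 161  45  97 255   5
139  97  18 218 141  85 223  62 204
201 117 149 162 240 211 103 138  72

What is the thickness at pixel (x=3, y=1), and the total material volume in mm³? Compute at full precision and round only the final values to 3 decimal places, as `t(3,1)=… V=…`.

t(3,1)=2.155 V=251.815

span = t_max - t_min = 4.75 - 0.99 = 3.760
L(3,1) = 79, L_eff = 1 - 79/255 = 0.690196 (inverted)
t(3,1) = 4.75 - 3.760·0.690196 = 2.155
Σt over all 7·9 pixels = 4940971/25500 ≈ 193.7635686
V = pitch²·Σt = 1.14²·4940971/25500 = 251.815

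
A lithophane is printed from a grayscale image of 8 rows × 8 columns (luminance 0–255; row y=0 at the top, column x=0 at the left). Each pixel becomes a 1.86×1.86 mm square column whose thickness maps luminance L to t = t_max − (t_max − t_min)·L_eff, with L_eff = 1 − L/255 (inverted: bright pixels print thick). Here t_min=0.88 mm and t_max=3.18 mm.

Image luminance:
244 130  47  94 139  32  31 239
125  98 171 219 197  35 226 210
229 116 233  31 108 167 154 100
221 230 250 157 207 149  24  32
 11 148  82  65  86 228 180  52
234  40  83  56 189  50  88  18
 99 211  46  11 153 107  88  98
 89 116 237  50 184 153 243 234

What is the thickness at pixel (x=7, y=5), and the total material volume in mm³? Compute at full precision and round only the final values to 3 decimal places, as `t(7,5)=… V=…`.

t(7,5)=1.042 V=456.149

span = t_max - t_min = 3.18 - 0.88 = 2.300
L(7,5) = 18, L_eff = 1 - 18/255 = 0.929412 (inverted)
t(7,5) = 3.18 - 2.300·0.929412 = 1.042
Σt over all 8·8 pixels = 168109/1275 ≈ 131.8501961
V = pitch²·Σt = 1.86²·168109/1275 = 456.149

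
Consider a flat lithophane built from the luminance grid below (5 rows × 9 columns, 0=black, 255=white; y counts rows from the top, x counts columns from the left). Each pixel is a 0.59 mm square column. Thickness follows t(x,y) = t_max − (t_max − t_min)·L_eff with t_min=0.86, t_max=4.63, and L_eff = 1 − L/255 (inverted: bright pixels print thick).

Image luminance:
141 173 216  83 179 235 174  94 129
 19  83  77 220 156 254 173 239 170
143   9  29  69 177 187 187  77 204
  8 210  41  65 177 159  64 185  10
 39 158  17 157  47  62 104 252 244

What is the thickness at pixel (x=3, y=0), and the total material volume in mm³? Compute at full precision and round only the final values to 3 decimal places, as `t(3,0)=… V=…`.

span = t_max - t_min = 4.63 - 0.86 = 3.770
L(3,0) = 83, L_eff = 1 - 83/255 = 0.674510 (inverted)
t(3,0) = 4.63 - 3.770·0.674510 = 2.087
Σt over all 5·9 pixels = 1604821/12750 ≈ 125.8683137
V = pitch²·Σt = 0.59²·1604821/12750 = 43.815

t(3,0)=2.087 V=43.815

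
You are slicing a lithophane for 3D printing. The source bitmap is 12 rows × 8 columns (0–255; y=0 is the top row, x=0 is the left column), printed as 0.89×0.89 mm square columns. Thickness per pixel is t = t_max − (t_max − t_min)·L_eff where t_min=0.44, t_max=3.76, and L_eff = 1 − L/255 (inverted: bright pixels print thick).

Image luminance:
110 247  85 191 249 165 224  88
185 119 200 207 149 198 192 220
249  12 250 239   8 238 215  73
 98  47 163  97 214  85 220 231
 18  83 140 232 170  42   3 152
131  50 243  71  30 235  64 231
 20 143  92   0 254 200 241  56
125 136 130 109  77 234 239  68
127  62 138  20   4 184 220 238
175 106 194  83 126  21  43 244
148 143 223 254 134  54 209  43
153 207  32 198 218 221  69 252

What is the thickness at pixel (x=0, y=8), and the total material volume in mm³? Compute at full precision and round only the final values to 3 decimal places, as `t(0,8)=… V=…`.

span = t_max - t_min = 3.76 - 0.44 = 3.320
L(0,8) = 127, L_eff = 1 - 127/255 = 0.501961 (inverted)
t(0,8) = 3.76 - 3.320·0.501961 = 2.093
Σt over all 12·8 pixels = 94478/425 ≈ 222.3011765
V = pitch²·Σt = 0.89²·94478/425 = 176.085

t(0,8)=2.093 V=176.085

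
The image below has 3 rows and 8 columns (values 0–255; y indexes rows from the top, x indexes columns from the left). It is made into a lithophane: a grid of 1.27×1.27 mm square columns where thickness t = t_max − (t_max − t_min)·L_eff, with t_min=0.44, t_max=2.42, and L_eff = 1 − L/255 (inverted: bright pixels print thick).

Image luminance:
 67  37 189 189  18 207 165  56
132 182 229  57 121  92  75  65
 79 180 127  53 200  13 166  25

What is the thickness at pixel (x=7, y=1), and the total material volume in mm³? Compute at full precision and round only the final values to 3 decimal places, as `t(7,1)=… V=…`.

t(7,1)=0.945 V=51.147

span = t_max - t_min = 2.42 - 0.44 = 1.980
L(7,1) = 65, L_eff = 1 - 65/255 = 0.745098 (inverted)
t(7,1) = 2.42 - 1.980·0.745098 = 0.945
Σt over all 3·8 pixels = 67386/2125 ≈ 31.7110588
V = pitch²·Σt = 1.27²·67386/2125 = 51.147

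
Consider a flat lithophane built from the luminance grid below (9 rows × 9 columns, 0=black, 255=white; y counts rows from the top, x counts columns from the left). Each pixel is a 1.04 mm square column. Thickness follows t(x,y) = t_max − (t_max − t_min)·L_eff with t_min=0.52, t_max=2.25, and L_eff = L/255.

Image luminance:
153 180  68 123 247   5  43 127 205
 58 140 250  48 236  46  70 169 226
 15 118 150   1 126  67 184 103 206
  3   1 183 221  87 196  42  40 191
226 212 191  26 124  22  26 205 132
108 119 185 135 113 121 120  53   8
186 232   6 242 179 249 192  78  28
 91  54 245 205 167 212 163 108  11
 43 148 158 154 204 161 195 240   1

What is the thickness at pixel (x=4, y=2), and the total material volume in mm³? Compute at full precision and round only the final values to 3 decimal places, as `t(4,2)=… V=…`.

span = t_max - t_min = 2.25 - 0.52 = 1.730
L(4,2) = 126, L_eff = 126/255 = 0.494118
t(4,2) = 2.25 - 1.730·0.494118 = 1.395
Σt over all 9·9 pixels = 2847137/25500 ≈ 111.6524314
V = pitch²·Σt = 1.04²·2847137/25500 = 120.763

t(4,2)=1.395 V=120.763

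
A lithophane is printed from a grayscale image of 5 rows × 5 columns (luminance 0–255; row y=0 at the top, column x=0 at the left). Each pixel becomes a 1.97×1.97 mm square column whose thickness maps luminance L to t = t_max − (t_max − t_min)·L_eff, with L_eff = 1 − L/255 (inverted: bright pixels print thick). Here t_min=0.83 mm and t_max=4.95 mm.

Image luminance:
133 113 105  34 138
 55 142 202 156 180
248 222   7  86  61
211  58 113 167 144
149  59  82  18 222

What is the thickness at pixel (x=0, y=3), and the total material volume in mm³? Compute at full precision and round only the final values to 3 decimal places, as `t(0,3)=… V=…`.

span = t_max - t_min = 4.95 - 0.83 = 4.120
L(0,3) = 211, L_eff = 1 - 211/255 = 0.172549 (inverted)
t(0,3) = 4.95 - 4.120·0.172549 = 4.239
Σt over all 5·5 pixels = 120559/1700 ≈ 70.9170588
V = pitch²·Σt = 1.97²·120559/1700 = 275.222

t(0,3)=4.239 V=275.222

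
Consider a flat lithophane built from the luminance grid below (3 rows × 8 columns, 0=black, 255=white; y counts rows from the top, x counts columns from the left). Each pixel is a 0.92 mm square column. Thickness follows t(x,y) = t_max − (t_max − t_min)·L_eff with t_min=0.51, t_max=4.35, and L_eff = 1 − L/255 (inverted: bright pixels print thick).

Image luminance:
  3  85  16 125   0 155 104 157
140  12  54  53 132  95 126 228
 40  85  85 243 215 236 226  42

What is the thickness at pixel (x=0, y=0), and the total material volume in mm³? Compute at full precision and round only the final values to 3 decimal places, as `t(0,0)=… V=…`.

span = t_max - t_min = 4.35 - 0.51 = 3.840
L(0,0) = 3, L_eff = 1 - 3/255 = 0.988235 (inverted)
t(0,0) = 4.35 - 3.840·0.988235 = 0.555
Σt over all 3·8 pixels = 111034/2125 ≈ 52.2512941
V = pitch²·Σt = 0.92²·111034/2125 = 44.225

t(0,0)=0.555 V=44.225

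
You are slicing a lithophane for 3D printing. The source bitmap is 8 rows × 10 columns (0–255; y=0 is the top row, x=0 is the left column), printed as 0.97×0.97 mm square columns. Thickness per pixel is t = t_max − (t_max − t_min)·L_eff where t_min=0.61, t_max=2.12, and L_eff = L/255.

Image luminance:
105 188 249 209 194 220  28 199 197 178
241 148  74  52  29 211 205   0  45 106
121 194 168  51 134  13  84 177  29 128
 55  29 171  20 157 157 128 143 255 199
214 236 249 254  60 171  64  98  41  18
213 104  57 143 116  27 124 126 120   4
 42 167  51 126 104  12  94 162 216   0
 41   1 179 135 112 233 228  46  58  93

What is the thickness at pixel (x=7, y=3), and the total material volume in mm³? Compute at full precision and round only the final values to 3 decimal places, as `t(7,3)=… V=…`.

t(7,3)=1.273 V=104.808

span = t_max - t_min = 2.12 - 0.61 = 1.510
L(7,3) = 143, L_eff = 143/255 = 0.560784
t(7,3) = 2.12 - 1.510·0.560784 = 1.273
Σt over all 8·10 pixels = 284047/2550 ≈ 111.3909804
V = pitch²·Σt = 0.97²·284047/2550 = 104.808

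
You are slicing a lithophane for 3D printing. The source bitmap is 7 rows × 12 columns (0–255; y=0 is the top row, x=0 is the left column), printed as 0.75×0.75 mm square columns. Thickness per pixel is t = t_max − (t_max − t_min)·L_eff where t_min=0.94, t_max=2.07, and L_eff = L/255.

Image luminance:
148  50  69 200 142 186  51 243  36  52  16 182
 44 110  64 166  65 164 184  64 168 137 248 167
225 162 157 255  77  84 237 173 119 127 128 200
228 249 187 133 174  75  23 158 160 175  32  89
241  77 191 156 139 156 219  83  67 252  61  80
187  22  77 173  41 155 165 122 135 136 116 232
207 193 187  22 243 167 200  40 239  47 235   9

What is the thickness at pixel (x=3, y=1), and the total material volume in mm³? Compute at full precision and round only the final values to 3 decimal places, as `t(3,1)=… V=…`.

t(3,1)=1.334 V=68.756

span = t_max - t_min = 2.07 - 0.94 = 1.130
L(3,1) = 166, L_eff = 166/255 = 0.650980
t(3,1) = 2.07 - 1.130·0.650980 = 1.334
Σt over all 7·12 pixels = 41559/340 ≈ 122.2323529
V = pitch²·Σt = 0.75²·41559/340 = 68.756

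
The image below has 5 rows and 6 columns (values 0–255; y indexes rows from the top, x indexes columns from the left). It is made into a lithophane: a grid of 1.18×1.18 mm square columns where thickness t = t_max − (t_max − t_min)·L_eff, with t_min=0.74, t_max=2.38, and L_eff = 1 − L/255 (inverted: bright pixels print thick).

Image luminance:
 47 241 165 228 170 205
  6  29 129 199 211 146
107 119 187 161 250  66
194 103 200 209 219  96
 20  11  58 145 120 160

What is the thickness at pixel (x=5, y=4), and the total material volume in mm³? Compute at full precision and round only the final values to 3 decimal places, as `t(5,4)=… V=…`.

span = t_max - t_min = 2.38 - 0.74 = 1.640
L(5,4) = 160, L_eff = 1 - 160/255 = 0.372549 (inverted)
t(5,4) = 2.38 - 1.640·0.372549 = 1.769
Σt over all 5·6 pixels = 313766/6375 ≈ 49.2181961
V = pitch²·Σt = 1.18²·313766/6375 = 68.531

t(5,4)=1.769 V=68.531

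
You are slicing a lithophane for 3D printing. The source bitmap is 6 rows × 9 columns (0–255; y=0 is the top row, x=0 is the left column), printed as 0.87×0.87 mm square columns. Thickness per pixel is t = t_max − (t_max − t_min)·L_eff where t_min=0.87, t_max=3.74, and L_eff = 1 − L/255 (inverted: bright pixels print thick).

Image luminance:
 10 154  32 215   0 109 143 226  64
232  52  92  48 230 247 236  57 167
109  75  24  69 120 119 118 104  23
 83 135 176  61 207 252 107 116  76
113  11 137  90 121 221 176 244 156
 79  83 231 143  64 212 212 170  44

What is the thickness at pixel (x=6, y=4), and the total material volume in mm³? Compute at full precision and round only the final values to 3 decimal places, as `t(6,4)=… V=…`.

span = t_max - t_min = 3.74 - 0.87 = 2.870
L(6,4) = 176, L_eff = 1 - 176/255 = 0.309804 (inverted)
t(6,4) = 3.74 - 2.870·0.309804 = 2.851
Σt over all 6·9 pixels = 209877/1700 ≈ 123.4570588
V = pitch²·Σt = 0.87²·209877/1700 = 93.445

t(6,4)=2.851 V=93.445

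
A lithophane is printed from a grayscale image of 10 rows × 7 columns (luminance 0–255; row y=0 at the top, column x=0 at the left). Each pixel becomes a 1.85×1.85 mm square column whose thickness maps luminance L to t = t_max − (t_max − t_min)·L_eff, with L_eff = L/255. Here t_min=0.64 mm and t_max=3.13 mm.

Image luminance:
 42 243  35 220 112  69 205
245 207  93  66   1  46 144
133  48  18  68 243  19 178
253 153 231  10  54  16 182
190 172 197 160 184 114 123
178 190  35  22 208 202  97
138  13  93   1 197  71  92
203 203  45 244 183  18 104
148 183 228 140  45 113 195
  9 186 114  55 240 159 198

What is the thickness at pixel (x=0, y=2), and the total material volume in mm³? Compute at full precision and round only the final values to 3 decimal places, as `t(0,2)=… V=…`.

span = t_max - t_min = 3.13 - 0.64 = 2.490
L(0,2) = 133, L_eff = 133/255 = 0.521569
t(0,2) = 3.13 - 2.490·0.521569 = 1.831
Σt over all 10·7 pixels = 556679/4250 ≈ 130.9832941
V = pitch²·Σt = 1.85²·556679/4250 = 448.290

t(0,2)=1.831 V=448.290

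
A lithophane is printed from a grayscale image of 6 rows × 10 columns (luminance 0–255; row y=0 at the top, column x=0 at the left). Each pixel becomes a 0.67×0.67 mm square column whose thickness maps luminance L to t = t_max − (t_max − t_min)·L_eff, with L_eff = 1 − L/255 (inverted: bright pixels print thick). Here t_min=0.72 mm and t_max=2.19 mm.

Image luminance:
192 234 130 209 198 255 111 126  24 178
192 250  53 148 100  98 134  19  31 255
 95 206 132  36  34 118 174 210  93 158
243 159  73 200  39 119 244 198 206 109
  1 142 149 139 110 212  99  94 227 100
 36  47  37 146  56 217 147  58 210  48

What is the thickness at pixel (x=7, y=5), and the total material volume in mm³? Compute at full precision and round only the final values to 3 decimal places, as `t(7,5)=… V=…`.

t(7,5)=1.054 V=40.245

span = t_max - t_min = 2.19 - 0.72 = 1.470
L(7,5) = 58, L_eff = 1 - 58/255 = 0.772549 (inverted)
t(7,5) = 2.19 - 1.470·0.772549 = 1.054
Σt over all 6·10 pixels = 89.652
V = pitch²·Σt = 0.67²·89.652 = 40.245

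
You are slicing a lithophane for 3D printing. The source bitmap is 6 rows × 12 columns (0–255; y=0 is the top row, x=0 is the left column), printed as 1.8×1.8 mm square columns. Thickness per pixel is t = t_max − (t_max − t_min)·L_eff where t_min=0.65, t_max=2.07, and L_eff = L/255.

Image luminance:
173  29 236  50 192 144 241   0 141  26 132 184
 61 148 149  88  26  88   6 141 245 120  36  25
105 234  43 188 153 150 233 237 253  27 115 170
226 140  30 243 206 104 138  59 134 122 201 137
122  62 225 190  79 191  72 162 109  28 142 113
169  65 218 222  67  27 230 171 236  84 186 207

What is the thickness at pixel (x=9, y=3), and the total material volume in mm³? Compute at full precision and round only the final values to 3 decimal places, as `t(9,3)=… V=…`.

span = t_max - t_min = 2.07 - 0.65 = 1.420
L(9,3) = 122, L_eff = 122/255 = 0.478431
t(9,3) = 2.07 - 1.420·0.478431 = 1.391
Σt over all 6·12 pixels = 605567/6375 ≈ 94.9909020
V = pitch²·Σt = 1.8²·605567/6375 = 307.771

t(9,3)=1.391 V=307.771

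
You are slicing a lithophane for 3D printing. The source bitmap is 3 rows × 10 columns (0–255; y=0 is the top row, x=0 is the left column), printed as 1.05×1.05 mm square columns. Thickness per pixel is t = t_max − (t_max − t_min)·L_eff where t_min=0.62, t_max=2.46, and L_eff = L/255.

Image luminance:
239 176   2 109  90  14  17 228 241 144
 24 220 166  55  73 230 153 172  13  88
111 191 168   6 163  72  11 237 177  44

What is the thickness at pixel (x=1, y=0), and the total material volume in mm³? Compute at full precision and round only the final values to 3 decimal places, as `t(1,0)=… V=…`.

t(1,0)=1.190 V=52.455

span = t_max - t_min = 2.46 - 0.62 = 1.840
L(1,0) = 176, L_eff = 176/255 = 0.690196
t(1,0) = 2.46 - 1.840·0.690196 = 1.190
Σt over all 3·10 pixels = 303311/6375 ≈ 47.5781961
V = pitch²·Σt = 1.05²·303311/6375 = 52.455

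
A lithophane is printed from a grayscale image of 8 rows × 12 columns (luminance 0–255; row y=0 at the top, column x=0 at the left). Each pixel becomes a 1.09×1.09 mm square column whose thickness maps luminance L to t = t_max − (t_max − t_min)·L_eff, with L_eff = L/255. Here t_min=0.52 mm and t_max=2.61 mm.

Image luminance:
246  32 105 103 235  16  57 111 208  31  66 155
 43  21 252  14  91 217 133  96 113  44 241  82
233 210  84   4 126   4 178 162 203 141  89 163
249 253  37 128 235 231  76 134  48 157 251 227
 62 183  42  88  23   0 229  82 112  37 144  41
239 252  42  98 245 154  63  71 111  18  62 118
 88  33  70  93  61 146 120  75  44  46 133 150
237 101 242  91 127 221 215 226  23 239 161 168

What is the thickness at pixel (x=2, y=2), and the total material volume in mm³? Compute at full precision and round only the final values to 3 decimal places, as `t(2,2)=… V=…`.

span = t_max - t_min = 2.61 - 0.52 = 2.090
L(2,2) = 84, L_eff = 84/255 = 0.329412
t(2,2) = 2.61 - 2.090·0.329412 = 1.922
Σt over all 8·12 pixels = 1296477/8500 ≈ 152.5267059
V = pitch²·Σt = 1.09²·1296477/8500 = 181.217

t(2,2)=1.922 V=181.217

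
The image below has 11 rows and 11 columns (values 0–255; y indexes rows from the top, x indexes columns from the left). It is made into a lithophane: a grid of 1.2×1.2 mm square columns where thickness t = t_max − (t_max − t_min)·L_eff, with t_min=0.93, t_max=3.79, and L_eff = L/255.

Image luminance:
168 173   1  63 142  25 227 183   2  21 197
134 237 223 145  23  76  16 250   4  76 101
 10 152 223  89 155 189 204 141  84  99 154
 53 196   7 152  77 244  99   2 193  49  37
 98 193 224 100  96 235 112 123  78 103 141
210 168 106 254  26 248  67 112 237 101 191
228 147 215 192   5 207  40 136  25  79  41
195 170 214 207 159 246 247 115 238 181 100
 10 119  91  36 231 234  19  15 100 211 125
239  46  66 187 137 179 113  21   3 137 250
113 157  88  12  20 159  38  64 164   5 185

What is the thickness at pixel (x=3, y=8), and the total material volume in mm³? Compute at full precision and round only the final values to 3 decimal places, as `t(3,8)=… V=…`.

t(3,8)=3.386 V=413.589

span = t_max - t_min = 3.79 - 0.93 = 2.860
L(3,8) = 36, L_eff = 36/255 = 0.141176
t(3,8) = 3.79 - 2.860·0.141176 = 3.386
Σt over all 11·11 pixels = 1464793/5100 ≈ 287.2143137
V = pitch²·Σt = 1.2²·1464793/5100 = 413.589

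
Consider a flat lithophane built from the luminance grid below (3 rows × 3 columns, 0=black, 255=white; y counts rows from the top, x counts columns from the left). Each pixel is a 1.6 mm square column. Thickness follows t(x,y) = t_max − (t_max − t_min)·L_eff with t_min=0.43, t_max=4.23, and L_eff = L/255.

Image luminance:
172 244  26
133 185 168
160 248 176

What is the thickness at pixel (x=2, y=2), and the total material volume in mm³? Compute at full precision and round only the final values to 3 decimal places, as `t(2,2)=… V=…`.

span = t_max - t_min = 4.23 - 0.43 = 3.800
L(2,2) = 176, L_eff = 176/255 = 0.690196
t(2,2) = 4.23 - 3.800·0.690196 = 1.607
Σt over all 3·3 pixels = 5283/340 ≈ 15.5382353
V = pitch²·Σt = 1.6²·5283/340 = 39.778

t(2,2)=1.607 V=39.778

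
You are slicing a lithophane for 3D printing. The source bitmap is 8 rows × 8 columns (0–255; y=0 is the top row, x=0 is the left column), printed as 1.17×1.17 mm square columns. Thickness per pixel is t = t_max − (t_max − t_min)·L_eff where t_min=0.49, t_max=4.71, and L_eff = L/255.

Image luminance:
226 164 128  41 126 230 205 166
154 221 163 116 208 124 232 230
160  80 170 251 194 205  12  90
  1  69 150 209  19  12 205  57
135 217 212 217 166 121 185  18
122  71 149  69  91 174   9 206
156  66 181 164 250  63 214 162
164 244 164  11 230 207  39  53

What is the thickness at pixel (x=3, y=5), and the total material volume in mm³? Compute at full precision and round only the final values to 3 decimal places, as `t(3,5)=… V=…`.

span = t_max - t_min = 4.71 - 0.49 = 4.220
L(3,5) = 69, L_eff = 69/255 = 0.270588
t(3,5) = 4.71 - 4.220·0.270588 = 3.568
Σt over all 8·8 pixels = 956566/6375 ≈ 150.0495686
V = pitch²·Σt = 1.17²·956566/6375 = 205.403

t(3,5)=3.568 V=205.403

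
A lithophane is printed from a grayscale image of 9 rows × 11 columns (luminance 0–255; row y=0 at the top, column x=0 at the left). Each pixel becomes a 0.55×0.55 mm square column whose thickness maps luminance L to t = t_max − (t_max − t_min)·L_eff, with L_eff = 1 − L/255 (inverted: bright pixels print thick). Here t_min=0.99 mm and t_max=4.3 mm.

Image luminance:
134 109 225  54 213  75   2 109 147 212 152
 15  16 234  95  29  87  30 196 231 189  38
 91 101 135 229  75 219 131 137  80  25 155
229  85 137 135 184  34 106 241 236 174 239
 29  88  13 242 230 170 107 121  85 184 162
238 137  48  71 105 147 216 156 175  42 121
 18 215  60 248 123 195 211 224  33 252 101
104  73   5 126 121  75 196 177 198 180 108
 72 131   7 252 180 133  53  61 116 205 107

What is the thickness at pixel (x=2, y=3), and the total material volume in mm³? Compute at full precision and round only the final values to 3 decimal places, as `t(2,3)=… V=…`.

t(2,3)=2.768 V=80.760

span = t_max - t_min = 4.3 - 0.99 = 3.310
L(2,3) = 137, L_eff = 1 - 137/255 = 0.462745 (inverted)
t(2,3) = 4.3 - 3.310·0.462745 = 2.768
Σt over all 9·11 pixels = 1134647/4250 ≈ 266.9757647
V = pitch²·Σt = 0.55²·1134647/4250 = 80.760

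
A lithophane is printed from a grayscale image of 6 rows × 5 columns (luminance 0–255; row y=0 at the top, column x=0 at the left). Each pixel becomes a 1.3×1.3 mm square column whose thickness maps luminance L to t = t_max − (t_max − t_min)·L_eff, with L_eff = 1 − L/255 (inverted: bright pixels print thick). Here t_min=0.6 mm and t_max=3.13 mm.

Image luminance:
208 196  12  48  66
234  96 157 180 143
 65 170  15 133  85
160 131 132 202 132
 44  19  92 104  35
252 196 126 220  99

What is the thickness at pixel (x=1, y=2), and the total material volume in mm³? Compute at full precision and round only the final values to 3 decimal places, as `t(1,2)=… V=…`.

span = t_max - t_min = 3.13 - 0.6 = 2.530
L(1,2) = 170, L_eff = 1 - 170/255 = 0.333333 (inverted)
t(1,2) = 3.13 - 2.530·0.333333 = 2.287
Σt over all 6·5 pixels = 352064/6375 ≈ 55.2257255
V = pitch²·Σt = 1.3²·352064/6375 = 93.331

t(1,2)=2.287 V=93.331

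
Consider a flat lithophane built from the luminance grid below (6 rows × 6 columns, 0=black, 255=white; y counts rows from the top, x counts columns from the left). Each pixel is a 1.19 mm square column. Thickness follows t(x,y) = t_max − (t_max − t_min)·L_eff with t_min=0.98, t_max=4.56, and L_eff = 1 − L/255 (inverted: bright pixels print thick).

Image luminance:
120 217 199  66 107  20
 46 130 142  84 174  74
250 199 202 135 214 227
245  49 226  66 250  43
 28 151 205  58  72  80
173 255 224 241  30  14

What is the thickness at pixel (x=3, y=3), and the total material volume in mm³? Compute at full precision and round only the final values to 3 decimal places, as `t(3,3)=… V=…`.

span = t_max - t_min = 4.56 - 0.98 = 3.580
L(3,3) = 66, L_eff = 1 - 66/255 = 0.741176 (inverted)
t(3,3) = 4.56 - 3.580·0.741176 = 1.907
Σt over all 6·6 pixels = 224614/2125 ≈ 105.7007059
V = pitch²·Σt = 1.19²·224614/2125 = 149.683

t(3,3)=1.907 V=149.683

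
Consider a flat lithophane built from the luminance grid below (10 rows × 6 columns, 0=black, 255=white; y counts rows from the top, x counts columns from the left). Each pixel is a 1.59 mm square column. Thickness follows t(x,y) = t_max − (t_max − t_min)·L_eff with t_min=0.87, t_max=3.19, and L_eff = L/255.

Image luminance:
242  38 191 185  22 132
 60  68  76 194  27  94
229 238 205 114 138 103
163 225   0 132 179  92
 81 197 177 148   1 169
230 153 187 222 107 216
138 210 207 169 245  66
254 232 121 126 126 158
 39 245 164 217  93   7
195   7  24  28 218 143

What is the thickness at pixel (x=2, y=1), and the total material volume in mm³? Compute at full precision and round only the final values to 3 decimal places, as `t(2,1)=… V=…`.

span = t_max - t_min = 3.19 - 0.87 = 2.320
L(2,1) = 76, L_eff = 76/255 = 0.298039
t(2,1) = 3.19 - 2.320·0.298039 = 2.499
Σt over all 10·6 pixels = 729089/6375 ≈ 114.3669020
V = pitch²·Σt = 1.59²·729089/6375 = 289.131

t(2,1)=2.499 V=289.131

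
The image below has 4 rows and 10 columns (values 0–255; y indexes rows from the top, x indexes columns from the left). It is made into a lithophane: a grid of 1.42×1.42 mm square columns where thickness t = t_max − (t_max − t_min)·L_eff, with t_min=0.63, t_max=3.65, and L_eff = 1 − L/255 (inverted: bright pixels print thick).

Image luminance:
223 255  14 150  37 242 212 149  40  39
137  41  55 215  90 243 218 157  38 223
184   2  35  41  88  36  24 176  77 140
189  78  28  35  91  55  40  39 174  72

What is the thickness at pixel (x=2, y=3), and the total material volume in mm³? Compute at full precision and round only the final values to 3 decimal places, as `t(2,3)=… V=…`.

span = t_max - t_min = 3.65 - 0.63 = 3.020
L(2,3) = 28, L_eff = 1 - 28/255 = 0.890196 (inverted)
t(2,3) = 3.65 - 3.020·0.890196 = 0.962
Σt over all 4·10 pixels = 491491/6375 ≈ 77.0966275
V = pitch²·Σt = 1.42²·491491/6375 = 155.458

t(2,3)=0.962 V=155.458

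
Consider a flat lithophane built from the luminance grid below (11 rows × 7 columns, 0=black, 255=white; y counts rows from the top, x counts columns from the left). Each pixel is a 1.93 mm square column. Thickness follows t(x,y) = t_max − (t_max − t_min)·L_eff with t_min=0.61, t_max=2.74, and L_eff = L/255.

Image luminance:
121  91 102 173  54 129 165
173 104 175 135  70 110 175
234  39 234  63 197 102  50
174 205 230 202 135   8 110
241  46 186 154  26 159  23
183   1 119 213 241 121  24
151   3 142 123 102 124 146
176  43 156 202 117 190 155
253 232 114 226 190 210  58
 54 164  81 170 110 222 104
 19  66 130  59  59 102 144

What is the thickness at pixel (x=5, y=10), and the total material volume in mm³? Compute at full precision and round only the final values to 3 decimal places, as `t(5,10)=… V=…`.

t(5,10)=1.888 V=471.816

span = t_max - t_min = 2.74 - 0.61 = 2.130
L(5,10) = 102, L_eff = 102/255 = 0.400000
t(5,10) = 2.74 - 2.130·0.400000 = 1.888
Σt over all 11·7 pixels = 269164/2125 ≈ 126.6654118
V = pitch²·Σt = 1.93²·269164/2125 = 471.816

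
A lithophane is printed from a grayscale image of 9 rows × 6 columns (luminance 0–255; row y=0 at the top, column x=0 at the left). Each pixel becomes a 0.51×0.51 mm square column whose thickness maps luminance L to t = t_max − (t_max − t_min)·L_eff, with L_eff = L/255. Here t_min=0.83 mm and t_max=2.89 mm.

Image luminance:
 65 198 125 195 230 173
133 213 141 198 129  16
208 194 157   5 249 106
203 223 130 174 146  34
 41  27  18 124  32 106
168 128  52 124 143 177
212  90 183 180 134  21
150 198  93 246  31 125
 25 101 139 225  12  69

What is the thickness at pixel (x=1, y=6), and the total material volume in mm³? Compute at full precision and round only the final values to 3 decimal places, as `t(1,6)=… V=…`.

span = t_max - t_min = 2.89 - 0.83 = 2.060
L(1,6) = 90, L_eff = 90/255 = 0.352941
t(1,6) = 2.89 - 2.060·0.352941 = 2.163
Σt over all 9·6 pixels = 633404/6375 ≈ 99.3574902
V = pitch²·Σt = 0.51²·633404/6375 = 25.843

t(1,6)=2.163 V=25.843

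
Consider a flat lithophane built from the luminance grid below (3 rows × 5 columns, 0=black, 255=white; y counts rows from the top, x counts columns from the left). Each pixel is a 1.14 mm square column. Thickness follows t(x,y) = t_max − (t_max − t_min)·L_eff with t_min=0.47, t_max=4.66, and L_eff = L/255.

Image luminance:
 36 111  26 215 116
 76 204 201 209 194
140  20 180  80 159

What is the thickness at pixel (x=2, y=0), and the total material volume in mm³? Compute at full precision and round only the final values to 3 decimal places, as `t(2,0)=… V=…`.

span = t_max - t_min = 4.66 - 0.47 = 4.190
L(2,0) = 26, L_eff = 26/255 = 0.101961
t(2,0) = 4.66 - 4.190·0.101961 = 4.233
Σt over all 3·5 pixels = 958277/25500 ≈ 37.5794902
V = pitch²·Σt = 1.14²·958277/25500 = 48.838

t(2,0)=4.233 V=48.838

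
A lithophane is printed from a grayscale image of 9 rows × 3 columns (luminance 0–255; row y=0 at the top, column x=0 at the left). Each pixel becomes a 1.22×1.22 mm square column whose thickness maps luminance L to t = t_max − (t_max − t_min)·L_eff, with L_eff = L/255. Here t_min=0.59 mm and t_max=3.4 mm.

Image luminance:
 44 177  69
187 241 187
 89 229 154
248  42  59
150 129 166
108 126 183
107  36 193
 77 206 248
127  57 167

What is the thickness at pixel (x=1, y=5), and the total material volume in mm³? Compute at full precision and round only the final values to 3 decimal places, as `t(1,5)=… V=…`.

span = t_max - t_min = 3.4 - 0.59 = 2.810
L(1,5) = 126, L_eff = 126/255 = 0.494118
t(1,5) = 3.4 - 2.810·0.494118 = 2.012
Σt over all 9·3 pixels = 635707/12750 ≈ 49.8593725
V = pitch²·Σt = 1.22²·635707/12750 = 74.211

t(1,5)=2.012 V=74.211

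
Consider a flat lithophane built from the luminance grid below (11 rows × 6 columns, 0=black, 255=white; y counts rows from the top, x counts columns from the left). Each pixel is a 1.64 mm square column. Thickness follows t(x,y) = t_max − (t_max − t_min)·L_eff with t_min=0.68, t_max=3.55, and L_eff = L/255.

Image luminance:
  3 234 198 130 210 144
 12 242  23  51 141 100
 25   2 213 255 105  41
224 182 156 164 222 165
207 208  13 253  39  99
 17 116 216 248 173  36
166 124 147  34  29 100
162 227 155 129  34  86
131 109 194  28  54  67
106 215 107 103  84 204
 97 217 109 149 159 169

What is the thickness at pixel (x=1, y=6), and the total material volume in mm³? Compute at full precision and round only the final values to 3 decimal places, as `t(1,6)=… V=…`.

t(1,6)=2.154 V=370.991

span = t_max - t_min = 3.55 - 0.68 = 2.870
L(1,6) = 124, L_eff = 124/255 = 0.486275
t(1,6) = 3.55 - 2.870·0.486275 = 2.154
Σt over all 11·6 pixels = 293113/2125 ≈ 137.9355294
V = pitch²·Σt = 1.64²·293113/2125 = 370.991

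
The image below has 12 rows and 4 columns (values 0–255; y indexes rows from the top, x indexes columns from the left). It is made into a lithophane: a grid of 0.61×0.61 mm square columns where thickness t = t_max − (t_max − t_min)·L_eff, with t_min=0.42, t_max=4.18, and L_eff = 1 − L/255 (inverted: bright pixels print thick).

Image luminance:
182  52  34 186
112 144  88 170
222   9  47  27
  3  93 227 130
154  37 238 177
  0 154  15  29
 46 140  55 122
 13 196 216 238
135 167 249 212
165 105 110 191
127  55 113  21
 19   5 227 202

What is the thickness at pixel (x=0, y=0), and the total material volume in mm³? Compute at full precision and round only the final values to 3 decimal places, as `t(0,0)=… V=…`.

t(0,0)=3.104 V=38.550

span = t_max - t_min = 4.18 - 0.42 = 3.760
L(0,0) = 182, L_eff = 1 - 182/255 = 0.286275 (inverted)
t(0,0) = 4.18 - 3.760·0.286275 = 3.104
Σt over all 12·4 pixels = 660466/6375 ≈ 103.6025098
V = pitch²·Σt = 0.61²·660466/6375 = 38.550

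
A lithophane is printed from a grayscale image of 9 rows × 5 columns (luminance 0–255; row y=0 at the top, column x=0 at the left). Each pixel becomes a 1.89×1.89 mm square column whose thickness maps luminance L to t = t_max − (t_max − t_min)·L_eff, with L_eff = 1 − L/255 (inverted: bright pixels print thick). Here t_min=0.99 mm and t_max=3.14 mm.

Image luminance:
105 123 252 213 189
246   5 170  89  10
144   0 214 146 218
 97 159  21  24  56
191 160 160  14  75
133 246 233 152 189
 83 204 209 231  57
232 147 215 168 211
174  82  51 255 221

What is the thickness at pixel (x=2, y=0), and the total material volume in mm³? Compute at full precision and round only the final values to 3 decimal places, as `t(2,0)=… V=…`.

span = t_max - t_min = 3.14 - 0.99 = 2.150
L(2,0) = 252, L_eff = 1 - 252/255 = 0.011765 (inverted)
t(2,0) = 3.14 - 2.150·0.011765 = 3.115
Σt over all 9·5 pixels = 509887/5100 ≈ 99.9778431
V = pitch²·Σt = 1.89²·509887/5100 = 357.131

t(2,0)=3.115 V=357.131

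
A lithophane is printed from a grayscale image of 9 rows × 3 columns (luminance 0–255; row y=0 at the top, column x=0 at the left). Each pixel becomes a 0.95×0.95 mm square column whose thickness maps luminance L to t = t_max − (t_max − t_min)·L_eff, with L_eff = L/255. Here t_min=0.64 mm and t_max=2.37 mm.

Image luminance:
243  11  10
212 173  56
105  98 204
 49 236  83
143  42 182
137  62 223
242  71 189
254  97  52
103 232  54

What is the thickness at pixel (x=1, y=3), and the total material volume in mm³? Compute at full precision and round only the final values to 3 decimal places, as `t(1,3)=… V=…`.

t(1,3)=0.769 V=35.935

span = t_max - t_min = 2.37 - 0.64 = 1.730
L(1,3) = 236, L_eff = 236/255 = 0.925490
t(1,3) = 2.37 - 1.730·0.925490 = 0.769
Σt over all 9·3 pixels = 507673/12750 ≈ 39.8174902
V = pitch²·Σt = 0.95²·507673/12750 = 35.935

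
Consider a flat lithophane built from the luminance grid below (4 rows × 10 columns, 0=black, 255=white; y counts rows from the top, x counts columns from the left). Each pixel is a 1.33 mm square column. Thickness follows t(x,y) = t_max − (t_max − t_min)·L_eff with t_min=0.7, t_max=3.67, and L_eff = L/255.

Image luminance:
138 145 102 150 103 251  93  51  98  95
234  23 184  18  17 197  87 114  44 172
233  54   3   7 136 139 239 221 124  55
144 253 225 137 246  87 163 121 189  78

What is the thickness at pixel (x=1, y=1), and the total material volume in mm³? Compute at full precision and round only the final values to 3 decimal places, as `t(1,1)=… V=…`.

t(1,1)=3.402 V=153.160

span = t_max - t_min = 3.67 - 0.7 = 2.970
L(1,1) = 23, L_eff = 23/255 = 0.090196
t(1,1) = 3.67 - 2.970·0.090196 = 3.402
Σt over all 4·10 pixels = 73597/850 ≈ 86.5847059
V = pitch²·Σt = 1.33²·73597/850 = 153.160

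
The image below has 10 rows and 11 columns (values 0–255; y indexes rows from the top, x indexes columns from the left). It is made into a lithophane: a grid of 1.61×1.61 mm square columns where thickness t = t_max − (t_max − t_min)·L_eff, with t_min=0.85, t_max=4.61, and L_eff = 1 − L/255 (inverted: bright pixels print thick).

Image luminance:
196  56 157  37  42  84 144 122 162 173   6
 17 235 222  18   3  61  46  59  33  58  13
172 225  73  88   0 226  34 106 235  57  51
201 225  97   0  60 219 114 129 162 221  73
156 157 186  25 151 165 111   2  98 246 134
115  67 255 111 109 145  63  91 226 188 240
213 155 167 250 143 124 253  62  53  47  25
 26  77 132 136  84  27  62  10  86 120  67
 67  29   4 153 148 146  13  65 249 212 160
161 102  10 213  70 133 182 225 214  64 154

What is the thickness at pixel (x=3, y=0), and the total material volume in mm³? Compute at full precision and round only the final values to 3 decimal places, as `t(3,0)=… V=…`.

t(3,0)=1.396 V=733.345

span = t_max - t_min = 4.61 - 0.85 = 3.760
L(3,0) = 37, L_eff = 1 - 37/255 = 0.854902 (inverted)
t(3,0) = 4.61 - 3.760·0.854902 = 1.396
Σt over all 10·11 pixels = 1202391/4250 ≈ 282.9155294
V = pitch²·Σt = 1.61²·1202391/4250 = 733.345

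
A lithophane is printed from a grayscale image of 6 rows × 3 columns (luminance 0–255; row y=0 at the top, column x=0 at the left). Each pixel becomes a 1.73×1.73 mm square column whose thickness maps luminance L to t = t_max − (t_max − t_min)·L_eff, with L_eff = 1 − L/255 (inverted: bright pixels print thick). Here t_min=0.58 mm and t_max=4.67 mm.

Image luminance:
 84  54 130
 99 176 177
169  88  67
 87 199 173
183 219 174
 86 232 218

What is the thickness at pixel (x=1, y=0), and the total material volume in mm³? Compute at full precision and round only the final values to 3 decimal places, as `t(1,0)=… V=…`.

t(1,0)=1.446 V=156.776

span = t_max - t_min = 4.67 - 0.58 = 4.090
L(1,0) = 54, L_eff = 1 - 54/255 = 0.788235 (inverted)
t(1,0) = 4.67 - 4.090·0.788235 = 1.446
Σt over all 6·3 pixels = 267151/5100 ≈ 52.3825490
V = pitch²·Σt = 1.73²·267151/5100 = 156.776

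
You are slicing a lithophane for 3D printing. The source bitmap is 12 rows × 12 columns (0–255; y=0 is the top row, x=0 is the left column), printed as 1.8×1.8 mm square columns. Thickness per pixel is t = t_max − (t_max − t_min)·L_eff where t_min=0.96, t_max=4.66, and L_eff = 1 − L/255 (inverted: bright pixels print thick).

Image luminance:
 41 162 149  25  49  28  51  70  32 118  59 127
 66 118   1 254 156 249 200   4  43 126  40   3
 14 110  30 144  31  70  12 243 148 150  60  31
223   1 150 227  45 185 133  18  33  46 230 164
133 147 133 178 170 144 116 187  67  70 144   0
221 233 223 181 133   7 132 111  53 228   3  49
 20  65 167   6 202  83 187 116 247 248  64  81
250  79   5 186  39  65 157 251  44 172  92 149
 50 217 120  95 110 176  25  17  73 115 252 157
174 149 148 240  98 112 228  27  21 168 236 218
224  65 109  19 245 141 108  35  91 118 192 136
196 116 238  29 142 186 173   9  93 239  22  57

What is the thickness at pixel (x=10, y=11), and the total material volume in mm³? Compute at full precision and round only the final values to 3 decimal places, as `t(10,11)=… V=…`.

span = t_max - t_min = 4.66 - 0.96 = 3.700
L(10,11) = 22, L_eff = 1 - 22/255 = 0.913725 (inverted)
t(10,11) = 4.66 - 3.700·0.913725 = 1.279
Σt over all 12·12 pixels = 489202/1275 ≈ 383.6878431
V = pitch²·Σt = 1.8²·489202/1275 = 1243.149

t(10,11)=1.279 V=1243.149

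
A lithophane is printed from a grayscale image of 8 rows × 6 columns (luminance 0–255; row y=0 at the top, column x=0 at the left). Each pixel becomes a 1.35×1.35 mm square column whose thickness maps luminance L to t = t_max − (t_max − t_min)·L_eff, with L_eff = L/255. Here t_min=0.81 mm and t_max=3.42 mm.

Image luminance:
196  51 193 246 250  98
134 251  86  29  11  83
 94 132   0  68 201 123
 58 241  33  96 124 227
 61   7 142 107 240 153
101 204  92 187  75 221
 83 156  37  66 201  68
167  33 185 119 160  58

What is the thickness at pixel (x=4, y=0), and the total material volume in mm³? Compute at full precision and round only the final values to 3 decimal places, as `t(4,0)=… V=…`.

t(4,0)=0.861 V=188.229

span = t_max - t_min = 3.42 - 0.81 = 2.610
L(4,0) = 250, L_eff = 250/255 = 0.980392
t(4,0) = 3.42 - 2.610·0.980392 = 0.861
Σt over all 8·6 pixels = 219471/2125 ≈ 103.2804706
V = pitch²·Σt = 1.35²·219471/2125 = 188.229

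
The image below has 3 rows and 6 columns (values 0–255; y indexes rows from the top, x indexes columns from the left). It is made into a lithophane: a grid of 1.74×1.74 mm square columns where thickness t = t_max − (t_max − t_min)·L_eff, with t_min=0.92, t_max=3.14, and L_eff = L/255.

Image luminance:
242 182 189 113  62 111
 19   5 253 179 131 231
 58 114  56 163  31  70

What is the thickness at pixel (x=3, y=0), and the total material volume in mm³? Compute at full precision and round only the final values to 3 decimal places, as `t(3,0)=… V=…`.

t(3,0)=2.156 V=112.895

span = t_max - t_min = 3.14 - 0.92 = 2.220
L(3,0) = 113, L_eff = 113/255 = 0.443137
t(3,0) = 3.14 - 2.220·0.443137 = 2.156
Σt over all 3·6 pixels = 158477/4250 ≈ 37.2887059
V = pitch²·Σt = 1.74²·158477/4250 = 112.895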